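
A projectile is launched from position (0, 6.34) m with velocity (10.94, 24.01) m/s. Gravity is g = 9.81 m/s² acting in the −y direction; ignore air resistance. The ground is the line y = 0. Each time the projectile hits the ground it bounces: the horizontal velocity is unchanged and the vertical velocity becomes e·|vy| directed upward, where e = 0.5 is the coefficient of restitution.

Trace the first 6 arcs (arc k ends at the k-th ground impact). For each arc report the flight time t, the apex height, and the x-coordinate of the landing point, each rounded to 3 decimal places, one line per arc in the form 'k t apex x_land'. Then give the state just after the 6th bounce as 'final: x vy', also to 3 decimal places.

Arc 1: start y=6.340, vy=24.010 → t=5.146, apex=35.722, x_land=56.299, impact vy=-26.474
  bounce: vy ← 0.5·26.474 = 13.237
Arc 2: start y=0.000, vy=13.237 → t=2.699, apex=8.931, x_land=85.823, impact vy=-13.237
  bounce: vy ← 0.5·13.237 = 6.618
Arc 3: start y=0.000, vy=6.618 → t=1.349, apex=2.233, x_land=100.584, impact vy=-6.618
  bounce: vy ← 0.5·6.618 = 3.309
Arc 4: start y=0.000, vy=3.309 → t=0.675, apex=0.558, x_land=107.965, impact vy=-3.309
  bounce: vy ← 0.5·3.309 = 1.655
Arc 5: start y=0.000, vy=1.655 → t=0.337, apex=0.140, x_land=111.656, impact vy=-1.655
  bounce: vy ← 0.5·1.655 = 0.827
Arc 6: start y=0.000, vy=0.827 → t=0.169, apex=0.035, x_land=113.501, impact vy=-0.827
  bounce: vy ← 0.5·0.827 = 0.414

1 5.146 35.722 56.299
2 2.699 8.931 85.823
3 1.349 2.233 100.584
4 0.675 0.558 107.965
5 0.337 0.140 111.656
6 0.169 0.035 113.501
final: 113.501 0.414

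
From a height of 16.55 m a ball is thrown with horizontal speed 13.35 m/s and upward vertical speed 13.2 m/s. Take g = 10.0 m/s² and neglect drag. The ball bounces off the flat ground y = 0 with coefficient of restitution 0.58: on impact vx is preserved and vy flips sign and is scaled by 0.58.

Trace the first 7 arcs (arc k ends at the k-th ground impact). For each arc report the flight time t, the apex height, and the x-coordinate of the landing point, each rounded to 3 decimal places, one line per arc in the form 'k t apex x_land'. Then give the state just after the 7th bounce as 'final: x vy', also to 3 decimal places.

1 3.568 25.262 47.630
2 2.607 8.498 82.438
3 1.512 2.859 102.627
4 0.877 0.962 114.337
5 0.509 0.324 121.129
6 0.295 0.109 125.068
7 0.171 0.037 127.352
final: 127.352 0.496

Arc 1: start y=16.550, vy=13.200 → t=3.568, apex=25.262, x_land=47.630, impact vy=-22.478
  bounce: vy ← 0.58·22.478 = 13.037
Arc 2: start y=0.000, vy=13.037 → t=2.607, apex=8.498, x_land=82.438, impact vy=-13.037
  bounce: vy ← 0.58·13.037 = 7.561
Arc 3: start y=0.000, vy=7.561 → t=1.512, apex=2.859, x_land=102.627, impact vy=-7.561
  bounce: vy ← 0.58·7.561 = 4.386
Arc 4: start y=0.000, vy=4.386 → t=0.877, apex=0.962, x_land=114.337, impact vy=-4.386
  bounce: vy ← 0.58·4.386 = 2.544
Arc 5: start y=0.000, vy=2.544 → t=0.509, apex=0.324, x_land=121.129, impact vy=-2.544
  bounce: vy ← 0.58·2.544 = 1.475
Arc 6: start y=0.000, vy=1.475 → t=0.295, apex=0.109, x_land=125.068, impact vy=-1.475
  bounce: vy ← 0.58·1.475 = 0.856
Arc 7: start y=0.000, vy=0.856 → t=0.171, apex=0.037, x_land=127.352, impact vy=-0.856
  bounce: vy ← 0.58·0.856 = 0.496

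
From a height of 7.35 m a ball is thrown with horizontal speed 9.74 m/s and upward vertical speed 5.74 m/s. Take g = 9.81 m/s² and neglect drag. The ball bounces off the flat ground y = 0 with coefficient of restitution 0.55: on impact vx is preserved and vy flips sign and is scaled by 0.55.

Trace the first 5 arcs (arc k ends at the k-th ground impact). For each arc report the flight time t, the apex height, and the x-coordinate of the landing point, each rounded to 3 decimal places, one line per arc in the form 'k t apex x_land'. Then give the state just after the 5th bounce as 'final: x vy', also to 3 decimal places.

1 1.942 9.029 18.914
2 1.492 2.731 33.450
3 0.821 0.826 41.446
4 0.451 0.250 45.843
5 0.248 0.076 48.261
final: 48.261 0.670

Arc 1: start y=7.350, vy=5.740 → t=1.942, apex=9.029, x_land=18.914, impact vy=-13.310
  bounce: vy ← 0.55·13.310 = 7.320
Arc 2: start y=0.000, vy=7.320 → t=1.492, apex=2.731, x_land=33.450, impact vy=-7.320
  bounce: vy ← 0.55·7.320 = 4.026
Arc 3: start y=0.000, vy=4.026 → t=0.821, apex=0.826, x_land=41.446, impact vy=-4.026
  bounce: vy ← 0.55·4.026 = 2.214
Arc 4: start y=0.000, vy=2.214 → t=0.451, apex=0.250, x_land=45.843, impact vy=-2.214
  bounce: vy ← 0.55·2.214 = 1.218
Arc 5: start y=0.000, vy=1.218 → t=0.248, apex=0.076, x_land=48.261, impact vy=-1.218
  bounce: vy ← 0.55·1.218 = 0.670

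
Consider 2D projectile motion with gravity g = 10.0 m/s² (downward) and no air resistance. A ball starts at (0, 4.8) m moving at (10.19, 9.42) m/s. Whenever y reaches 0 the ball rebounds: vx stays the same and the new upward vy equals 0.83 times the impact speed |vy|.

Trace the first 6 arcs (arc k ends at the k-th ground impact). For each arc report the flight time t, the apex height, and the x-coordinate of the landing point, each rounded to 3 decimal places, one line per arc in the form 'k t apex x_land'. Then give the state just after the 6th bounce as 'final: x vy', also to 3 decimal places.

Arc 1: start y=4.800, vy=9.420 → t=2.301, apex=9.237, x_land=23.449, impact vy=-13.592
  bounce: vy ← 0.83·13.592 = 11.281
Arc 2: start y=0.000, vy=11.281 → t=2.256, apex=6.363, x_land=46.440, impact vy=-11.281
  bounce: vy ← 0.83·11.281 = 9.363
Arc 3: start y=0.000, vy=9.363 → t=1.873, apex=4.384, x_land=65.523, impact vy=-9.363
  bounce: vy ← 0.83·9.363 = 7.772
Arc 4: start y=0.000, vy=7.772 → t=1.554, apex=3.020, x_land=81.361, impact vy=-7.772
  bounce: vy ← 0.83·7.772 = 6.450
Arc 5: start y=0.000, vy=6.450 → t=1.290, apex=2.080, x_land=94.507, impact vy=-6.450
  bounce: vy ← 0.83·6.450 = 5.354
Arc 6: start y=0.000, vy=5.354 → t=1.071, apex=1.433, x_land=105.418, impact vy=-5.354
  bounce: vy ← 0.83·5.354 = 4.444

1 2.301 9.237 23.449
2 2.256 6.363 46.440
3 1.873 4.384 65.523
4 1.554 3.020 81.361
5 1.290 2.080 94.507
6 1.071 1.433 105.418
final: 105.418 4.444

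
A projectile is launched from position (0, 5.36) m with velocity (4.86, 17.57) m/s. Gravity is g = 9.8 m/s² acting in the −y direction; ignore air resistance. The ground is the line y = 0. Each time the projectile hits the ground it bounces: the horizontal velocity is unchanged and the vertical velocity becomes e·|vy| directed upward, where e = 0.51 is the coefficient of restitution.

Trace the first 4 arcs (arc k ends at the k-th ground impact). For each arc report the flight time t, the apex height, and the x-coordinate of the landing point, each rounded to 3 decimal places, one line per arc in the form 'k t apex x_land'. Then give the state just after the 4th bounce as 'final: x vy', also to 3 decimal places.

1 3.868 21.110 18.801
2 2.117 5.491 29.090
3 1.080 1.428 34.338
4 0.551 0.371 37.014
final: 37.014 1.376

Arc 1: start y=5.360, vy=17.570 → t=3.868, apex=21.110, x_land=18.801, impact vy=-20.341
  bounce: vy ← 0.51·20.341 = 10.374
Arc 2: start y=0.000, vy=10.374 → t=2.117, apex=5.491, x_land=29.090, impact vy=-10.374
  bounce: vy ← 0.51·10.374 = 5.291
Arc 3: start y=0.000, vy=5.291 → t=1.080, apex=1.428, x_land=34.338, impact vy=-5.291
  bounce: vy ← 0.51·5.291 = 2.698
Arc 4: start y=0.000, vy=2.698 → t=0.551, apex=0.371, x_land=37.014, impact vy=-2.698
  bounce: vy ← 0.51·2.698 = 1.376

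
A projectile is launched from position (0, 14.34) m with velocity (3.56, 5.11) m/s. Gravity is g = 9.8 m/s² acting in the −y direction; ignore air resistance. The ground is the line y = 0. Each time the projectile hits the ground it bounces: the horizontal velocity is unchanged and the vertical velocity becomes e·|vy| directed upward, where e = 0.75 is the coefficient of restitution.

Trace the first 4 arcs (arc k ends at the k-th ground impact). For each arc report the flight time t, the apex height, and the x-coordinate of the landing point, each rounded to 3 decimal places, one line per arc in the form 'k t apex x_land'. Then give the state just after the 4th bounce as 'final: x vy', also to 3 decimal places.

1 2.310 15.672 8.223
2 2.683 8.816 17.773
3 2.012 4.959 24.936
4 1.509 2.789 30.308
final: 30.308 5.545

Arc 1: start y=14.340, vy=5.110 → t=2.310, apex=15.672, x_land=8.223, impact vy=-17.526
  bounce: vy ← 0.75·17.526 = 13.145
Arc 2: start y=0.000, vy=13.145 → t=2.683, apex=8.816, x_land=17.773, impact vy=-13.145
  bounce: vy ← 0.75·13.145 = 9.859
Arc 3: start y=0.000, vy=9.859 → t=2.012, apex=4.959, x_land=24.936, impact vy=-9.859
  bounce: vy ← 0.75·9.859 = 7.394
Arc 4: start y=0.000, vy=7.394 → t=1.509, apex=2.789, x_land=30.308, impact vy=-7.394
  bounce: vy ← 0.75·7.394 = 5.545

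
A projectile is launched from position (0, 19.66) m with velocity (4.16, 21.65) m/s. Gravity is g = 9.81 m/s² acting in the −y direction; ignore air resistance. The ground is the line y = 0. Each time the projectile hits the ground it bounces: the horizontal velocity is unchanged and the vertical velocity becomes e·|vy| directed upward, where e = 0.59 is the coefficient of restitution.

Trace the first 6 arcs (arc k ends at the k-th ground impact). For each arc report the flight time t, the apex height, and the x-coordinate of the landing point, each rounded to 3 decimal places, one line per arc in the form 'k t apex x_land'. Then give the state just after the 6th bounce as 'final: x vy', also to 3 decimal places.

1 5.187 43.550 21.576
2 3.516 15.160 36.203
3 2.074 5.277 44.833
4 1.224 1.837 49.925
5 0.722 0.639 52.929
6 0.426 0.223 54.701
final: 54.701 1.233

Arc 1: start y=19.660, vy=21.650 → t=5.187, apex=43.550, x_land=21.576, impact vy=-29.231
  bounce: vy ← 0.59·29.231 = 17.246
Arc 2: start y=0.000, vy=17.246 → t=3.516, apex=15.160, x_land=36.203, impact vy=-17.246
  bounce: vy ← 0.59·17.246 = 10.175
Arc 3: start y=0.000, vy=10.175 → t=2.074, apex=5.277, x_land=44.833, impact vy=-10.175
  bounce: vy ← 0.59·10.175 = 6.003
Arc 4: start y=0.000, vy=6.003 → t=1.224, apex=1.837, x_land=49.925, impact vy=-6.003
  bounce: vy ← 0.59·6.003 = 3.542
Arc 5: start y=0.000, vy=3.542 → t=0.722, apex=0.639, x_land=52.929, impact vy=-3.542
  bounce: vy ← 0.59·3.542 = 2.090
Arc 6: start y=0.000, vy=2.090 → t=0.426, apex=0.223, x_land=54.701, impact vy=-2.090
  bounce: vy ← 0.59·2.090 = 1.233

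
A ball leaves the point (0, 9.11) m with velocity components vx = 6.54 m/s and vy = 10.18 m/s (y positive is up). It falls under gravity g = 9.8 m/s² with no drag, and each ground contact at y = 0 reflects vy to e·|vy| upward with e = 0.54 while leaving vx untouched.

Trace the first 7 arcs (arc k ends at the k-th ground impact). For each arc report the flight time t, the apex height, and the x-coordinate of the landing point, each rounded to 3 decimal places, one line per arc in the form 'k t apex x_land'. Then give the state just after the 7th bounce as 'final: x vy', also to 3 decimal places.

Arc 1: start y=9.110, vy=10.180 → t=2.753, apex=14.397, x_land=18.004, impact vy=-16.798
  bounce: vy ← 0.54·16.798 = 9.071
Arc 2: start y=0.000, vy=9.071 → t=1.851, apex=4.198, x_land=30.111, impact vy=-9.071
  bounce: vy ← 0.54·9.071 = 4.898
Arc 3: start y=0.000, vy=4.898 → t=1.000, apex=1.224, x_land=36.649, impact vy=-4.898
  bounce: vy ← 0.54·4.898 = 2.645
Arc 4: start y=0.000, vy=2.645 → t=0.540, apex=0.357, x_land=40.180, impact vy=-2.645
  bounce: vy ← 0.54·2.645 = 1.428
Arc 5: start y=0.000, vy=1.428 → t=0.292, apex=0.104, x_land=42.086, impact vy=-1.428
  bounce: vy ← 0.54·1.428 = 0.771
Arc 6: start y=0.000, vy=0.771 → t=0.157, apex=0.030, x_land=43.116, impact vy=-0.771
  bounce: vy ← 0.54·0.771 = 0.417
Arc 7: start y=0.000, vy=0.417 → t=0.085, apex=0.009, x_land=43.671, impact vy=-0.417
  bounce: vy ← 0.54·0.417 = 0.225

1 2.753 14.397 18.004
2 1.851 4.198 30.111
3 1.000 1.224 36.649
4 0.540 0.357 40.180
5 0.292 0.104 42.086
6 0.157 0.030 43.116
7 0.085 0.009 43.671
final: 43.671 0.225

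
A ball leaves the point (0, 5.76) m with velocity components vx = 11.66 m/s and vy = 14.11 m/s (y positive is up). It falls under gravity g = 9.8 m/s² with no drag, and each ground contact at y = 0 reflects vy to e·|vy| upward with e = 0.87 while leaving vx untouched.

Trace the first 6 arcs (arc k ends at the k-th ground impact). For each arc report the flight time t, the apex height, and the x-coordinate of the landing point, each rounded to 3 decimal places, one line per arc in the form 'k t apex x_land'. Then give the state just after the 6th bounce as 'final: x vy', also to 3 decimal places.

1 3.242 15.918 37.804
2 3.136 12.048 74.371
3 2.728 9.119 106.184
4 2.374 6.902 133.862
5 2.065 5.224 157.941
6 1.797 3.954 178.891
final: 178.891 7.659

Arc 1: start y=5.760, vy=14.110 → t=3.242, apex=15.918, x_land=37.804, impact vy=-17.663
  bounce: vy ← 0.87·17.663 = 15.367
Arc 2: start y=0.000, vy=15.367 → t=3.136, apex=12.048, x_land=74.371, impact vy=-15.367
  bounce: vy ← 0.87·15.367 = 13.369
Arc 3: start y=0.000, vy=13.369 → t=2.728, apex=9.119, x_land=106.184, impact vy=-13.369
  bounce: vy ← 0.87·13.369 = 11.631
Arc 4: start y=0.000, vy=11.631 → t=2.374, apex=6.902, x_land=133.862, impact vy=-11.631
  bounce: vy ← 0.87·11.631 = 10.119
Arc 5: start y=0.000, vy=10.119 → t=2.065, apex=5.224, x_land=157.941, impact vy=-10.119
  bounce: vy ← 0.87·10.119 = 8.804
Arc 6: start y=0.000, vy=8.804 → t=1.797, apex=3.954, x_land=178.891, impact vy=-8.804
  bounce: vy ← 0.87·8.804 = 7.659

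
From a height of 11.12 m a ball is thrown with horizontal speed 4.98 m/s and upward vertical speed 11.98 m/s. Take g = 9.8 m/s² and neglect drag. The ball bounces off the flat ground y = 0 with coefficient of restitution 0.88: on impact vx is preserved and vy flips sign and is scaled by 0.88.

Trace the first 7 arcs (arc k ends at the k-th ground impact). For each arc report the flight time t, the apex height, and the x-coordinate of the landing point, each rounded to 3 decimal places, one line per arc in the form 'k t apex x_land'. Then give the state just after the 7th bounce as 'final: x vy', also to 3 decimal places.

1 3.162 18.442 15.749
2 3.414 14.282 32.753
3 3.005 11.060 47.717
4 2.644 8.565 60.885
5 2.327 6.633 72.473
6 2.048 5.136 82.670
7 1.802 3.978 91.644
final: 91.644 7.770

Arc 1: start y=11.120, vy=11.980 → t=3.162, apex=18.442, x_land=15.749, impact vy=-19.012
  bounce: vy ← 0.88·19.012 = 16.731
Arc 2: start y=0.000, vy=16.731 → t=3.414, apex=14.282, x_land=32.753, impact vy=-16.731
  bounce: vy ← 0.88·16.731 = 14.723
Arc 3: start y=0.000, vy=14.723 → t=3.005, apex=11.060, x_land=47.717, impact vy=-14.723
  bounce: vy ← 0.88·14.723 = 12.956
Arc 4: start y=0.000, vy=12.956 → t=2.644, apex=8.565, x_land=60.885, impact vy=-12.956
  bounce: vy ← 0.88·12.956 = 11.402
Arc 5: start y=0.000, vy=11.402 → t=2.327, apex=6.633, x_land=72.473, impact vy=-11.402
  bounce: vy ← 0.88·11.402 = 10.033
Arc 6: start y=0.000, vy=10.033 → t=2.048, apex=5.136, x_land=82.670, impact vy=-10.033
  bounce: vy ← 0.88·10.033 = 8.829
Arc 7: start y=0.000, vy=8.829 → t=1.802, apex=3.978, x_land=91.644, impact vy=-8.829
  bounce: vy ← 0.88·8.829 = 7.770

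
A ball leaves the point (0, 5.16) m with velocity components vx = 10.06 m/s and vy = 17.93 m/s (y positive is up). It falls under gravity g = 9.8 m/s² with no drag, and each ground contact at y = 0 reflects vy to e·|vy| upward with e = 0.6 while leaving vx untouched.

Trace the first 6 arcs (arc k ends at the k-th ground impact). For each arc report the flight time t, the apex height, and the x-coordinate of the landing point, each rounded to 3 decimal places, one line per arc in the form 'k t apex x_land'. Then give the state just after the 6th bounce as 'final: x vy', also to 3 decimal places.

1 3.927 21.562 39.509
2 2.517 7.762 64.833
3 1.510 2.794 80.027
4 0.906 1.006 89.143
5 0.544 0.362 94.613
6 0.326 0.130 97.895
final: 97.895 0.959

Arc 1: start y=5.160, vy=17.930 → t=3.927, apex=21.562, x_land=39.509, impact vy=-20.558
  bounce: vy ← 0.6·20.558 = 12.335
Arc 2: start y=0.000, vy=12.335 → t=2.517, apex=7.762, x_land=64.833, impact vy=-12.335
  bounce: vy ← 0.6·12.335 = 7.401
Arc 3: start y=0.000, vy=7.401 → t=1.510, apex=2.794, x_land=80.027, impact vy=-7.401
  bounce: vy ← 0.6·7.401 = 4.440
Arc 4: start y=0.000, vy=4.440 → t=0.906, apex=1.006, x_land=89.143, impact vy=-4.440
  bounce: vy ← 0.6·4.440 = 2.664
Arc 5: start y=0.000, vy=2.664 → t=0.544, apex=0.362, x_land=94.613, impact vy=-2.664
  bounce: vy ← 0.6·2.664 = 1.599
Arc 6: start y=0.000, vy=1.599 → t=0.326, apex=0.130, x_land=97.895, impact vy=-1.599
  bounce: vy ← 0.6·1.599 = 0.959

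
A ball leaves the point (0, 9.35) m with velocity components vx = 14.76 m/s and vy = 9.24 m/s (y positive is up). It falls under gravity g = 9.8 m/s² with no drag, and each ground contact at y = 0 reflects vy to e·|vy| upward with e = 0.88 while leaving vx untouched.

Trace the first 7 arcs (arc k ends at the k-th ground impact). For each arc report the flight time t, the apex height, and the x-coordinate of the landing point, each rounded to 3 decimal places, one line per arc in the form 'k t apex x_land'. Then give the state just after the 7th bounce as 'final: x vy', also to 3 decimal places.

1 2.615 13.706 38.602
2 2.944 10.614 82.049
3 2.590 8.219 120.282
4 2.279 6.365 153.927
5 2.006 4.929 183.535
6 1.765 3.817 209.589
7 1.553 2.956 232.518
final: 232.518 6.698

Arc 1: start y=9.350, vy=9.240 → t=2.615, apex=13.706, x_land=38.602, impact vy=-16.390
  bounce: vy ← 0.88·16.390 = 14.423
Arc 2: start y=0.000, vy=14.423 → t=2.944, apex=10.614, x_land=82.049, impact vy=-14.423
  bounce: vy ← 0.88·14.423 = 12.693
Arc 3: start y=0.000, vy=12.693 → t=2.590, apex=8.219, x_land=120.282, impact vy=-12.693
  bounce: vy ← 0.88·12.693 = 11.169
Arc 4: start y=0.000, vy=11.169 → t=2.279, apex=6.365, x_land=153.927, impact vy=-11.169
  bounce: vy ← 0.88·11.169 = 9.829
Arc 5: start y=0.000, vy=9.829 → t=2.006, apex=4.929, x_land=183.535, impact vy=-9.829
  bounce: vy ← 0.88·9.829 = 8.650
Arc 6: start y=0.000, vy=8.650 → t=1.765, apex=3.817, x_land=209.589, impact vy=-8.650
  bounce: vy ← 0.88·8.650 = 7.612
Arc 7: start y=0.000, vy=7.612 → t=1.553, apex=2.956, x_land=232.518, impact vy=-7.612
  bounce: vy ← 0.88·7.612 = 6.698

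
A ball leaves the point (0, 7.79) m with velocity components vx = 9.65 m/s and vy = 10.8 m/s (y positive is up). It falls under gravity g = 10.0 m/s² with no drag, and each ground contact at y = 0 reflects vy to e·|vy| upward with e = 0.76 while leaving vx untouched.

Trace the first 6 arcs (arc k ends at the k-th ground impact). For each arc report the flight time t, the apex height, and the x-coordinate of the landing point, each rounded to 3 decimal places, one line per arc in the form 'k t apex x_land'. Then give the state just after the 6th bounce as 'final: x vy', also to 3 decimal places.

Arc 1: start y=7.790, vy=10.800 → t=2.731, apex=13.622, x_land=26.350, impact vy=-16.506
  bounce: vy ← 0.76·16.506 = 12.544
Arc 2: start y=0.000, vy=12.544 → t=2.509, apex=7.868, x_land=50.561, impact vy=-12.544
  bounce: vy ← 0.76·12.544 = 9.534
Arc 3: start y=0.000, vy=9.534 → t=1.907, apex=4.545, x_land=68.961, impact vy=-9.534
  bounce: vy ← 0.76·9.534 = 7.246
Arc 4: start y=0.000, vy=7.246 → t=1.449, apex=2.625, x_land=82.945, impact vy=-7.246
  bounce: vy ← 0.76·7.246 = 5.507
Arc 5: start y=0.000, vy=5.507 → t=1.101, apex=1.516, x_land=93.573, impact vy=-5.507
  bounce: vy ← 0.76·5.507 = 4.185
Arc 6: start y=0.000, vy=4.185 → t=0.837, apex=0.876, x_land=101.650, impact vy=-4.185
  bounce: vy ← 0.76·4.185 = 3.181

1 2.731 13.622 26.350
2 2.509 7.868 50.561
3 1.907 4.545 68.961
4 1.449 2.625 82.945
5 1.101 1.516 93.573
6 0.837 0.876 101.650
final: 101.650 3.181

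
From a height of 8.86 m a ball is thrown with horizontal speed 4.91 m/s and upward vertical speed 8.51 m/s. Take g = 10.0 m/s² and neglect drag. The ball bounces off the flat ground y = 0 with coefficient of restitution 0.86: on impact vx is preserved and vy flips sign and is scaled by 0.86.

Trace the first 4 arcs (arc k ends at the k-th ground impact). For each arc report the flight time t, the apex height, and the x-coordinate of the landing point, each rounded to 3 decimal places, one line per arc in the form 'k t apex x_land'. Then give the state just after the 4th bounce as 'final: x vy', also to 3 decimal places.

Arc 1: start y=8.860, vy=8.510 → t=2.431, apex=12.481, x_land=11.936, impact vy=-15.799
  bounce: vy ← 0.86·15.799 = 13.587
Arc 2: start y=0.000, vy=13.587 → t=2.717, apex=9.231, x_land=25.279, impact vy=-13.587
  bounce: vy ← 0.86·13.587 = 11.685
Arc 3: start y=0.000, vy=11.685 → t=2.337, apex=6.827, x_land=36.754, impact vy=-11.685
  bounce: vy ← 0.86·11.685 = 10.049
Arc 4: start y=0.000, vy=10.049 → t=2.010, apex=5.049, x_land=46.622, impact vy=-10.049
  bounce: vy ← 0.86·10.049 = 8.642

1 2.431 12.481 11.936
2 2.717 9.231 25.279
3 2.337 6.827 36.754
4 2.010 5.049 46.622
final: 46.622 8.642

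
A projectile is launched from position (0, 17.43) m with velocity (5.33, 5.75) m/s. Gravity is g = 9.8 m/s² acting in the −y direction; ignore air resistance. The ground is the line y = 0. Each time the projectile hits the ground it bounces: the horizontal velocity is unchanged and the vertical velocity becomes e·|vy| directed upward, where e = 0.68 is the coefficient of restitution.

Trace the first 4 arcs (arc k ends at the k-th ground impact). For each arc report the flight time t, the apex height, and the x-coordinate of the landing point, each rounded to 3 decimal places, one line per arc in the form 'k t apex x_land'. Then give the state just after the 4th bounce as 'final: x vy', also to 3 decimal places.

1 2.562 19.117 13.655
2 2.686 8.840 27.973
3 1.827 4.087 37.709
4 1.242 1.890 44.330
final: 44.330 4.139

Arc 1: start y=17.430, vy=5.750 → t=2.562, apex=19.117, x_land=13.655, impact vy=-19.357
  bounce: vy ← 0.68·19.357 = 13.163
Arc 2: start y=0.000, vy=13.163 → t=2.686, apex=8.840, x_land=27.973, impact vy=-13.163
  bounce: vy ← 0.68·13.163 = 8.951
Arc 3: start y=0.000, vy=8.951 → t=1.827, apex=4.087, x_land=37.709, impact vy=-8.951
  bounce: vy ← 0.68·8.951 = 6.086
Arc 4: start y=0.000, vy=6.086 → t=1.242, apex=1.890, x_land=44.330, impact vy=-6.086
  bounce: vy ← 0.68·6.086 = 4.139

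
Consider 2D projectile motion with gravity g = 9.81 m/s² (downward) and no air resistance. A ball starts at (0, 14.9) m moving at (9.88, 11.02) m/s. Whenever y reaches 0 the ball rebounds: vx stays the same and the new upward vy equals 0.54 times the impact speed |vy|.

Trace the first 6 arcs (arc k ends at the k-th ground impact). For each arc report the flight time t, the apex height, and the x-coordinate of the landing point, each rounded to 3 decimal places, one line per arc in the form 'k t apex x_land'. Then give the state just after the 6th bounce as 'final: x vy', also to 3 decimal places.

1 3.197 21.090 31.585
2 2.239 6.150 53.711
3 1.209 1.793 65.659
4 0.653 0.523 72.111
5 0.353 0.152 75.595
6 0.190 0.044 77.476
final: 77.476 0.504

Arc 1: start y=14.900, vy=11.020 → t=3.197, apex=21.090, x_land=31.585, impact vy=-20.342
  bounce: vy ← 0.54·20.342 = 10.984
Arc 2: start y=0.000, vy=10.984 → t=2.239, apex=6.150, x_land=53.711, impact vy=-10.984
  bounce: vy ← 0.54·10.984 = 5.932
Arc 3: start y=0.000, vy=5.932 → t=1.209, apex=1.793, x_land=65.659, impact vy=-5.932
  bounce: vy ← 0.54·5.932 = 3.203
Arc 4: start y=0.000, vy=3.203 → t=0.653, apex=0.523, x_land=72.111, impact vy=-3.203
  bounce: vy ← 0.54·3.203 = 1.730
Arc 5: start y=0.000, vy=1.730 → t=0.353, apex=0.152, x_land=75.595, impact vy=-1.730
  bounce: vy ← 0.54·1.730 = 0.934
Arc 6: start y=0.000, vy=0.934 → t=0.190, apex=0.044, x_land=77.476, impact vy=-0.934
  bounce: vy ← 0.54·0.934 = 0.504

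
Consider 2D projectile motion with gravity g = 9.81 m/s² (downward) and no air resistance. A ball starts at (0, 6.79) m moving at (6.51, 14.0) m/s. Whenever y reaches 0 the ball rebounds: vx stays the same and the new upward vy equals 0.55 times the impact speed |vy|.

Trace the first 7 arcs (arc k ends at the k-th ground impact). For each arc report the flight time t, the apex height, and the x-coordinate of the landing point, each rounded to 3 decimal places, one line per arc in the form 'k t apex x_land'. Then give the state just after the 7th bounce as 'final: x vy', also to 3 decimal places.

Arc 1: start y=6.790, vy=14.000 → t=3.277, apex=16.780, x_land=21.331, impact vy=-18.144
  bounce: vy ← 0.55·18.144 = 9.979
Arc 2: start y=0.000, vy=9.979 → t=2.035, apex=5.076, x_land=34.576, impact vy=-9.979
  bounce: vy ← 0.55·9.979 = 5.489
Arc 3: start y=0.000, vy=5.489 → t=1.119, apex=1.535, x_land=41.861, impact vy=-5.489
  bounce: vy ← 0.55·5.489 = 3.019
Arc 4: start y=0.000, vy=3.019 → t=0.615, apex=0.464, x_land=45.867, impact vy=-3.019
  bounce: vy ← 0.55·3.019 = 1.660
Arc 5: start y=0.000, vy=1.660 → t=0.338, apex=0.141, x_land=48.071, impact vy=-1.660
  bounce: vy ← 0.55·1.660 = 0.913
Arc 6: start y=0.000, vy=0.913 → t=0.186, apex=0.043, x_land=49.283, impact vy=-0.913
  bounce: vy ← 0.55·0.913 = 0.502
Arc 7: start y=0.000, vy=0.502 → t=0.102, apex=0.013, x_land=49.950, impact vy=-0.502
  bounce: vy ← 0.55·0.502 = 0.276

1 3.277 16.780 21.331
2 2.035 5.076 34.576
3 1.119 1.535 41.861
4 0.615 0.464 45.867
5 0.338 0.141 48.071
6 0.186 0.043 49.283
7 0.102 0.013 49.950
final: 49.950 0.276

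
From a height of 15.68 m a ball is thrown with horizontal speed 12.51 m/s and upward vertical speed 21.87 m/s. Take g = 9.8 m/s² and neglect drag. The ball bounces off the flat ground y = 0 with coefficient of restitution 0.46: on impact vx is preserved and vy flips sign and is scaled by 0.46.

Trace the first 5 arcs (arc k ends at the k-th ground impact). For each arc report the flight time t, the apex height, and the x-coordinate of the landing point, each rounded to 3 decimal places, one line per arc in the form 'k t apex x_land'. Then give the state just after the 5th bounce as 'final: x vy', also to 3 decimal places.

1 5.092 40.083 63.698
2 2.631 8.482 96.615
3 1.210 1.795 111.757
4 0.557 0.380 118.722
5 0.256 0.080 121.927
final: 121.927 0.577

Arc 1: start y=15.680, vy=21.870 → t=5.092, apex=40.083, x_land=63.698, impact vy=-28.029
  bounce: vy ← 0.46·28.029 = 12.893
Arc 2: start y=0.000, vy=12.893 → t=2.631, apex=8.482, x_land=96.615, impact vy=-12.893
  bounce: vy ← 0.46·12.893 = 5.931
Arc 3: start y=0.000, vy=5.931 → t=1.210, apex=1.795, x_land=111.757, impact vy=-5.931
  bounce: vy ← 0.46·5.931 = 2.728
Arc 4: start y=0.000, vy=2.728 → t=0.557, apex=0.380, x_land=118.722, impact vy=-2.728
  bounce: vy ← 0.46·2.728 = 1.255
Arc 5: start y=0.000, vy=1.255 → t=0.256, apex=0.080, x_land=121.927, impact vy=-1.255
  bounce: vy ← 0.46·1.255 = 0.577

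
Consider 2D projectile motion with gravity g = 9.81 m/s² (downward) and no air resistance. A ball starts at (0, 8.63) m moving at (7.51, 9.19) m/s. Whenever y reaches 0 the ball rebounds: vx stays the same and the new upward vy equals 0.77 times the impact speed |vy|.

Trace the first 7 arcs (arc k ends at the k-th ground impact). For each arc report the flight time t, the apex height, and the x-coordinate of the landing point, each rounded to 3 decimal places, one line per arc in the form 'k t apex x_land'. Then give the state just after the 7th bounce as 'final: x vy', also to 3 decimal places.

1 2.561 12.935 19.231
2 2.501 7.669 38.012
3 1.926 4.547 52.473
4 1.483 2.696 63.608
5 1.142 1.598 72.182
6 0.879 0.948 78.784
7 0.677 0.562 83.868
final: 83.868 2.557

Arc 1: start y=8.630, vy=9.190 → t=2.561, apex=12.935, x_land=19.231, impact vy=-15.930
  bounce: vy ← 0.77·15.930 = 12.266
Arc 2: start y=0.000, vy=12.266 → t=2.501, apex=7.669, x_land=38.012, impact vy=-12.266
  bounce: vy ← 0.77·12.266 = 9.445
Arc 3: start y=0.000, vy=9.445 → t=1.926, apex=4.547, x_land=52.473, impact vy=-9.445
  bounce: vy ← 0.77·9.445 = 7.273
Arc 4: start y=0.000, vy=7.273 → t=1.483, apex=2.696, x_land=63.608, impact vy=-7.273
  bounce: vy ← 0.77·7.273 = 5.600
Arc 5: start y=0.000, vy=5.600 → t=1.142, apex=1.598, x_land=72.182, impact vy=-5.600
  bounce: vy ← 0.77·5.600 = 4.312
Arc 6: start y=0.000, vy=4.312 → t=0.879, apex=0.948, x_land=78.784, impact vy=-4.312
  bounce: vy ← 0.77·4.312 = 3.320
Arc 7: start y=0.000, vy=3.320 → t=0.677, apex=0.562, x_land=83.868, impact vy=-3.320
  bounce: vy ← 0.77·3.320 = 2.557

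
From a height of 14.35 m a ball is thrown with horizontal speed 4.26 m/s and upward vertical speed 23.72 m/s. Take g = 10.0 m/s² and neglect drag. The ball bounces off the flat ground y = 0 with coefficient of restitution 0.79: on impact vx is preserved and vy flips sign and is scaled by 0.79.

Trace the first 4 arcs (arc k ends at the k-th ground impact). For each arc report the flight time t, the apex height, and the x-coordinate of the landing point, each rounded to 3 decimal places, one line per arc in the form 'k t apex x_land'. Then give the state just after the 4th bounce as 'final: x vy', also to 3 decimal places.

1 5.287 42.482 22.522
2 4.605 26.513 42.141
3 3.638 16.547 57.641
4 2.874 10.327 69.885
final: 69.885 11.353

Arc 1: start y=14.350, vy=23.720 → t=5.287, apex=42.482, x_land=22.522, impact vy=-29.149
  bounce: vy ← 0.79·29.149 = 23.027
Arc 2: start y=0.000, vy=23.027 → t=4.605, apex=26.513, x_land=42.141, impact vy=-23.027
  bounce: vy ← 0.79·23.027 = 18.192
Arc 3: start y=0.000, vy=18.192 → t=3.638, apex=16.547, x_land=57.641, impact vy=-18.192
  bounce: vy ← 0.79·18.192 = 14.371
Arc 4: start y=0.000, vy=14.371 → t=2.874, apex=10.327, x_land=69.885, impact vy=-14.371
  bounce: vy ← 0.79·14.371 = 11.353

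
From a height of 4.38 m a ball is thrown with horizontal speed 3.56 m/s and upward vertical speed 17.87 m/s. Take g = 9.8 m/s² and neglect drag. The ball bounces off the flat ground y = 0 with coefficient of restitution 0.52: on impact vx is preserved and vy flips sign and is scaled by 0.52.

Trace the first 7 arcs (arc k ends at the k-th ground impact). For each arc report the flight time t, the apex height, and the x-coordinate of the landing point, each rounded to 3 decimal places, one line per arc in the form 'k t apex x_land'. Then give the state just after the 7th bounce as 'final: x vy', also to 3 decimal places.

1 3.877 20.673 13.804
2 2.136 5.590 21.409
3 1.111 1.512 25.363
4 0.578 0.409 27.419
5 0.300 0.111 28.489
6 0.156 0.030 29.045
7 0.081 0.008 29.334
final: 29.334 0.207

Arc 1: start y=4.380, vy=17.870 → t=3.877, apex=20.673, x_land=13.804, impact vy=-20.129
  bounce: vy ← 0.52·20.129 = 10.467
Arc 2: start y=0.000, vy=10.467 → t=2.136, apex=5.590, x_land=21.409, impact vy=-10.467
  bounce: vy ← 0.52·10.467 = 5.443
Arc 3: start y=0.000, vy=5.443 → t=1.111, apex=1.512, x_land=25.363, impact vy=-5.443
  bounce: vy ← 0.52·5.443 = 2.830
Arc 4: start y=0.000, vy=2.830 → t=0.578, apex=0.409, x_land=27.419, impact vy=-2.830
  bounce: vy ← 0.52·2.830 = 1.472
Arc 5: start y=0.000, vy=1.472 → t=0.300, apex=0.111, x_land=28.489, impact vy=-1.472
  bounce: vy ← 0.52·1.472 = 0.765
Arc 6: start y=0.000, vy=0.765 → t=0.156, apex=0.030, x_land=29.045, impact vy=-0.765
  bounce: vy ← 0.52·0.765 = 0.398
Arc 7: start y=0.000, vy=0.398 → t=0.081, apex=0.008, x_land=29.334, impact vy=-0.398
  bounce: vy ← 0.52·0.398 = 0.207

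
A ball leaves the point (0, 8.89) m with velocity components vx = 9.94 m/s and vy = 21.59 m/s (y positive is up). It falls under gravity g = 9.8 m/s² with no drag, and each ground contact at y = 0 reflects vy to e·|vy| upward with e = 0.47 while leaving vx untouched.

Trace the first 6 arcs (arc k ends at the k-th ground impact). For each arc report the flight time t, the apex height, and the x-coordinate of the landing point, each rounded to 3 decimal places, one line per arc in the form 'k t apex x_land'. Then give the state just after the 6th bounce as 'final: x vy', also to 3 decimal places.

Arc 1: start y=8.890, vy=21.590 → t=4.785, apex=32.672, x_land=47.566, impact vy=-25.306
  bounce: vy ← 0.47·25.306 = 11.894
Arc 2: start y=0.000, vy=11.894 → t=2.427, apex=7.217, x_land=71.693, impact vy=-11.894
  bounce: vy ← 0.47·11.894 = 5.590
Arc 3: start y=0.000, vy=5.590 → t=1.141, apex=1.594, x_land=83.032, impact vy=-5.590
  bounce: vy ← 0.47·5.590 = 2.627
Arc 4: start y=0.000, vy=2.627 → t=0.536, apex=0.352, x_land=88.362, impact vy=-2.627
  bounce: vy ← 0.47·2.627 = 1.235
Arc 5: start y=0.000, vy=1.235 → t=0.252, apex=0.078, x_land=90.867, impact vy=-1.235
  bounce: vy ← 0.47·1.235 = 0.580
Arc 6: start y=0.000, vy=0.580 → t=0.118, apex=0.017, x_land=92.044, impact vy=-0.580
  bounce: vy ← 0.47·0.580 = 0.273

1 4.785 32.672 47.566
2 2.427 7.217 71.693
3 1.141 1.594 83.032
4 0.536 0.352 88.362
5 0.252 0.078 90.867
6 0.118 0.017 92.044
final: 92.044 0.273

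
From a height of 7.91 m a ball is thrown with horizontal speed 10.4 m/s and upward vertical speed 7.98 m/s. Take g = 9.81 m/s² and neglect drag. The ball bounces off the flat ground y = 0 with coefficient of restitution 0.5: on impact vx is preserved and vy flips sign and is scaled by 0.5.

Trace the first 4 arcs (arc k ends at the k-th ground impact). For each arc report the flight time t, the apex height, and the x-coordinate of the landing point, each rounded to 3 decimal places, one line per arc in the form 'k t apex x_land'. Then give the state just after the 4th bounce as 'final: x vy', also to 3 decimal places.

1 2.322 11.156 24.144
2 1.508 2.789 39.828
3 0.754 0.697 47.670
4 0.377 0.174 51.591
final: 51.591 0.925

Arc 1: start y=7.910, vy=7.980 → t=2.322, apex=11.156, x_land=24.144, impact vy=-14.794
  bounce: vy ← 0.5·14.794 = 7.397
Arc 2: start y=0.000, vy=7.397 → t=1.508, apex=2.789, x_land=39.828, impact vy=-7.397
  bounce: vy ← 0.5·7.397 = 3.699
Arc 3: start y=0.000, vy=3.699 → t=0.754, apex=0.697, x_land=47.670, impact vy=-3.699
  bounce: vy ← 0.5·3.699 = 1.849
Arc 4: start y=0.000, vy=1.849 → t=0.377, apex=0.174, x_land=51.591, impact vy=-1.849
  bounce: vy ← 0.5·1.849 = 0.925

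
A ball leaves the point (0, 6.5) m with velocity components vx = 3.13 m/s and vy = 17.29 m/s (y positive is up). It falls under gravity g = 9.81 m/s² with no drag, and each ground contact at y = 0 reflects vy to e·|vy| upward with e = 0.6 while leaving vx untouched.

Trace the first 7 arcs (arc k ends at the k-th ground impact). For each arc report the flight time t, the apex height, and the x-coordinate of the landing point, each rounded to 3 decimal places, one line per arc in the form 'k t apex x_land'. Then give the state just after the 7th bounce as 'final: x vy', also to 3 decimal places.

1 3.868 21.737 12.106
2 2.526 7.825 20.012
3 1.516 2.817 24.757
4 0.909 1.014 27.603
5 0.546 0.365 29.311
6 0.327 0.131 30.336
7 0.196 0.047 30.950
final: 30.950 0.578

Arc 1: start y=6.500, vy=17.290 → t=3.868, apex=21.737, x_land=12.106, impact vy=-20.651
  bounce: vy ← 0.6·20.651 = 12.391
Arc 2: start y=0.000, vy=12.391 → t=2.526, apex=7.825, x_land=20.012, impact vy=-12.391
  bounce: vy ← 0.6·12.391 = 7.434
Arc 3: start y=0.000, vy=7.434 → t=1.516, apex=2.817, x_land=24.757, impact vy=-7.434
  bounce: vy ← 0.6·7.434 = 4.461
Arc 4: start y=0.000, vy=4.461 → t=0.909, apex=1.014, x_land=27.603, impact vy=-4.461
  bounce: vy ← 0.6·4.461 = 2.676
Arc 5: start y=0.000, vy=2.676 → t=0.546, apex=0.365, x_land=29.311, impact vy=-2.676
  bounce: vy ← 0.6·2.676 = 1.606
Arc 6: start y=0.000, vy=1.606 → t=0.327, apex=0.131, x_land=30.336, impact vy=-1.606
  bounce: vy ← 0.6·1.606 = 0.964
Arc 7: start y=0.000, vy=0.964 → t=0.196, apex=0.047, x_land=30.950, impact vy=-0.964
  bounce: vy ← 0.6·0.964 = 0.578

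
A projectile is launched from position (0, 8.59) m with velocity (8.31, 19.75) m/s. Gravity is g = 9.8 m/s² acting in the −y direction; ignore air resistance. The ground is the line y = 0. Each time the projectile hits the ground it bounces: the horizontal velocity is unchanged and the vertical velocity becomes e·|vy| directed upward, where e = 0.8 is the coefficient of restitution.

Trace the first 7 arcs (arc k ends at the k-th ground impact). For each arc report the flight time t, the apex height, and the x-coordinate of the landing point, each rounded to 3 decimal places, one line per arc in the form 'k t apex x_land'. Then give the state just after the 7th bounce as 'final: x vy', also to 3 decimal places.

Arc 1: start y=8.590, vy=19.750 → t=4.427, apex=28.491, x_land=36.785, impact vy=-23.631
  bounce: vy ← 0.8·23.631 = 18.905
Arc 2: start y=0.000, vy=18.905 → t=3.858, apex=18.234, x_land=68.846, impact vy=-18.905
  bounce: vy ← 0.8·18.905 = 15.124
Arc 3: start y=0.000, vy=15.124 → t=3.087, apex=11.670, x_land=94.495, impact vy=-15.124
  bounce: vy ← 0.8·15.124 = 12.099
Arc 4: start y=0.000, vy=12.099 → t=2.469, apex=7.469, x_land=115.014, impact vy=-12.099
  bounce: vy ← 0.8·12.099 = 9.679
Arc 5: start y=0.000, vy=9.679 → t=1.975, apex=4.780, x_land=131.430, impact vy=-9.679
  bounce: vy ← 0.8·9.679 = 7.743
Arc 6: start y=0.000, vy=7.743 → t=1.580, apex=3.059, x_land=144.562, impact vy=-7.743
  bounce: vy ← 0.8·7.743 = 6.195
Arc 7: start y=0.000, vy=6.195 → t=1.264, apex=1.958, x_land=155.068, impact vy=-6.195
  bounce: vy ← 0.8·6.195 = 4.956

1 4.427 28.491 36.785
2 3.858 18.234 68.846
3 3.087 11.670 94.495
4 2.469 7.469 115.014
5 1.975 4.780 131.430
6 1.580 3.059 144.562
7 1.264 1.958 155.068
final: 155.068 4.956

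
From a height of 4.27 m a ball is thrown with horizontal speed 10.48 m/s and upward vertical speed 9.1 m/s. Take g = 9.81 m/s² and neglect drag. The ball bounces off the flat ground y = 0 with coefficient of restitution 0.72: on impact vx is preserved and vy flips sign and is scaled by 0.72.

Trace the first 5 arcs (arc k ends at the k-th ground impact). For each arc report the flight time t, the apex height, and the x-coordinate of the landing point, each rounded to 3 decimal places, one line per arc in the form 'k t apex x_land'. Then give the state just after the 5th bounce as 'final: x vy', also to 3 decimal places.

1 2.243 8.491 23.510
2 1.895 4.402 43.365
3 1.364 2.282 57.661
4 0.982 1.183 67.954
5 0.707 0.613 75.365
final: 75.365 2.497

Arc 1: start y=4.270, vy=9.100 → t=2.243, apex=8.491, x_land=23.510, impact vy=-12.907
  bounce: vy ← 0.72·12.907 = 9.293
Arc 2: start y=0.000, vy=9.293 → t=1.895, apex=4.402, x_land=43.365, impact vy=-9.293
  bounce: vy ← 0.72·9.293 = 6.691
Arc 3: start y=0.000, vy=6.691 → t=1.364, apex=2.282, x_land=57.661, impact vy=-6.691
  bounce: vy ← 0.72·6.691 = 4.817
Arc 4: start y=0.000, vy=4.817 → t=0.982, apex=1.183, x_land=67.954, impact vy=-4.817
  bounce: vy ← 0.72·4.817 = 3.469
Arc 5: start y=0.000, vy=3.469 → t=0.707, apex=0.613, x_land=75.365, impact vy=-3.469
  bounce: vy ← 0.72·3.469 = 2.497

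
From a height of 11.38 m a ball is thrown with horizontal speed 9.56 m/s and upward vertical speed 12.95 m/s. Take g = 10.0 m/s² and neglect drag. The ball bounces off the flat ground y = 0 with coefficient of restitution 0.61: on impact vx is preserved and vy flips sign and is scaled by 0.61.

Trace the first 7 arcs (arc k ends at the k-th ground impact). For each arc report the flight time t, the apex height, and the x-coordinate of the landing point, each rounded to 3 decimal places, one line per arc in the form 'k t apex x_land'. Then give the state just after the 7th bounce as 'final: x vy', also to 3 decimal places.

Arc 1: start y=11.380, vy=12.950 → t=3.283, apex=19.765, x_land=31.388, impact vy=-19.882
  bounce: vy ← 0.61·19.882 = 12.128
Arc 2: start y=0.000, vy=12.128 → t=2.426, apex=7.355, x_land=54.577, impact vy=-12.128
  bounce: vy ← 0.61·12.128 = 7.398
Arc 3: start y=0.000, vy=7.398 → t=1.480, apex=2.737, x_land=68.722, impact vy=-7.398
  bounce: vy ← 0.61·7.398 = 4.513
Arc 4: start y=0.000, vy=4.513 → t=0.903, apex=1.018, x_land=77.351, impact vy=-4.513
  bounce: vy ← 0.61·4.513 = 2.753
Arc 5: start y=0.000, vy=2.753 → t=0.551, apex=0.379, x_land=82.614, impact vy=-2.753
  bounce: vy ← 0.61·2.753 = 1.679
Arc 6: start y=0.000, vy=1.679 → t=0.336, apex=0.141, x_land=85.825, impact vy=-1.679
  bounce: vy ← 0.61·1.679 = 1.024
Arc 7: start y=0.000, vy=1.024 → t=0.205, apex=0.052, x_land=87.783, impact vy=-1.024
  bounce: vy ← 0.61·1.024 = 0.625

1 3.283 19.765 31.388
2 2.426 7.355 54.577
3 1.480 2.737 68.722
4 0.903 1.018 77.351
5 0.551 0.379 82.614
6 0.336 0.141 85.825
7 0.205 0.052 87.783
final: 87.783 0.625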